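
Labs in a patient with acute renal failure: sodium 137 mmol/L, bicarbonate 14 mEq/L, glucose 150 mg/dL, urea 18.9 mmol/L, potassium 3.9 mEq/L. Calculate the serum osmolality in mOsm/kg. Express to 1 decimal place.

Calculated osmolality = 2·Na + glucose/18 + urea
= 2·137 + 150/18 + 18.9
= 274 + 8.33 + 18.90
= 301.23 mOsm/kg

301.2 mOsm/kg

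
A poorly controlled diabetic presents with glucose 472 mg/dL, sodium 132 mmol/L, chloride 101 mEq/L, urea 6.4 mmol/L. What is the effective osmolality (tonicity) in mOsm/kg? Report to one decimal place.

Effective osmolality excludes urea (freely permeant across cell membranes):
2·Na + glucose/18
= 2·132 + 472/18
= 264 + 26.22
= 290.22 mOsm/kg

290.2 mOsm/kg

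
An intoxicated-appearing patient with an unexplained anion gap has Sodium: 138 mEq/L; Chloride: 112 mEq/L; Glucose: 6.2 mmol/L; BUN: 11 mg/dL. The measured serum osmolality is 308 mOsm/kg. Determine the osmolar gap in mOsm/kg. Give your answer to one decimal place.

21.9 mOsm/kg

Calculated osmolality = 2·Na + glucose + BUN/2.8
= 2·138 + 6.2 + 11/2.8
= 276 + 6.20 + 3.93
= 286.13 mOsm/kg ≈ 286.1 mOsm/kg
Osmolar gap = measured − calculated = 308 − 286.1 = 21.9 mOsm/kg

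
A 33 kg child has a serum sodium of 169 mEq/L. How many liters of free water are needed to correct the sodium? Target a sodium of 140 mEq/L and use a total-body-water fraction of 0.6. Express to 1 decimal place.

4.1 L

TBW = 0.6 · 33 = 19.8 L
Free water deficit = TBW · (Na/140 − 1)
= 19.8 · (169/140 − 1)
= 19.8 · 0.2071
= 4.1 L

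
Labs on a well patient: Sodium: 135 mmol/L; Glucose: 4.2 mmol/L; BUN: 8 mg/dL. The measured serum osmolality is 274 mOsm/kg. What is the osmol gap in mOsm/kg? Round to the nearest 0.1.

-3.1 mOsm/kg

Calculated osmolality = 2·Na + glucose + BUN/2.8
= 2·135 + 4.2 + 8/2.8
= 270 + 4.20 + 2.86
= 277.06 mOsm/kg ≈ 277.1 mOsm/kg
Osmolar gap = measured − calculated = 274 − 277.1 = -3.1 mOsm/kg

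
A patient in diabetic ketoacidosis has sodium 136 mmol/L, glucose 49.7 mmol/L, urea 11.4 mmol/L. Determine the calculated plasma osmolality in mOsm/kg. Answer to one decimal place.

333.1 mOsm/kg

Calculated osmolality = 2·Na + glucose + urea
= 2·136 + 49.7 + 11.4
= 272 + 49.70 + 11.40
= 333.1 mOsm/kg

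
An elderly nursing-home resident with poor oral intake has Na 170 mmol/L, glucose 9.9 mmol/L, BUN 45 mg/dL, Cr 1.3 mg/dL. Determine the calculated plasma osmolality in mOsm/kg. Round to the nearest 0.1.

366.0 mOsm/kg

Calculated osmolality = 2·Na + glucose + BUN/2.8
= 2·170 + 9.9 + 45/2.8
= 340 + 9.90 + 16.07
= 365.97 mOsm/kg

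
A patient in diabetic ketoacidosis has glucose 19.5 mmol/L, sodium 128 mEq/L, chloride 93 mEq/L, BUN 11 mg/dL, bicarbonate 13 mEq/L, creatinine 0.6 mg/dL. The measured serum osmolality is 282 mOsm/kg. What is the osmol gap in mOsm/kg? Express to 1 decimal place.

Calculated osmolality = 2·Na + glucose + BUN/2.8
= 2·128 + 19.5 + 11/2.8
= 256 + 19.50 + 3.93
= 279.43 mOsm/kg ≈ 279.4 mOsm/kg
Osmolar gap = measured − calculated = 282 − 279.4 = 2.6 mOsm/kg

2.6 mOsm/kg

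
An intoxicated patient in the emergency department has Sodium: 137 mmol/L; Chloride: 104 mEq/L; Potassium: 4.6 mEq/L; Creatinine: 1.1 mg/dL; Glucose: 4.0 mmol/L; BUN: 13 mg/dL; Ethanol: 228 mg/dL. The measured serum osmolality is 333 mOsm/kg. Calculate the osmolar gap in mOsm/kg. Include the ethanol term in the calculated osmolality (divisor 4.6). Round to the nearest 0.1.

0.8 mOsm/kg

Calculated osmolality = 2·Na + glucose + BUN/2.8 + ethanol/4.6
= 2·137 + 4 + 13/2.8 + 228/4.6
= 274 + 4 + 4.64 + 49.57
= 332.21 mOsm/kg ≈ 332.2 mOsm/kg
Osmolar gap = measured − calculated = 333 − 332.2 = 0.8 mOsm/kg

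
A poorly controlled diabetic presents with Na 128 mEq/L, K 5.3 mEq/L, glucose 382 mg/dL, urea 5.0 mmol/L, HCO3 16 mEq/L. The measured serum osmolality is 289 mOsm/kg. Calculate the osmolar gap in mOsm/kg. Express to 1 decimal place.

6.8 mOsm/kg

Calculated osmolality = 2·Na + glucose/18 + urea
= 2·128 + 382/18 + 5
= 256 + 21.22 + 5
= 282.22 mOsm/kg ≈ 282.2 mOsm/kg
Osmolar gap = measured − calculated = 289 − 282.2 = 6.8 mOsm/kg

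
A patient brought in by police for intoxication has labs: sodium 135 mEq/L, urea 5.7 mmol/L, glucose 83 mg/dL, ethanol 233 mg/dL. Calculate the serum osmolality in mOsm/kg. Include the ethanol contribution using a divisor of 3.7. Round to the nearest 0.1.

343.3 mOsm/kg

Calculated osmolality = 2·Na + glucose/18 + urea + ethanol/3.7
= 2·135 + 83/18 + 5.7 + 233/3.7
= 270 + 4.61 + 5.70 + 62.97
= 343.28 mOsm/kg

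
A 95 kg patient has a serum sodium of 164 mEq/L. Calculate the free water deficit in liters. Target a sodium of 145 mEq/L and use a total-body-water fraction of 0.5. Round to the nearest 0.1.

6.2 L

TBW = 0.5 · 95 = 47.5 L
Free water deficit = TBW · (Na/145 − 1)
= 47.5 · (164/145 − 1)
= 47.5 · 0.131
= 6.22 L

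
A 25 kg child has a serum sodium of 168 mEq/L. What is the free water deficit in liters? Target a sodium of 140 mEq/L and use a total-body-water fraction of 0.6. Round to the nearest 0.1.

3.0 L

TBW = 0.6 · 25 = 15 L
Free water deficit = TBW · (Na/140 − 1)
= 15 · (168/140 − 1)
= 15 · 0.2
= 3 L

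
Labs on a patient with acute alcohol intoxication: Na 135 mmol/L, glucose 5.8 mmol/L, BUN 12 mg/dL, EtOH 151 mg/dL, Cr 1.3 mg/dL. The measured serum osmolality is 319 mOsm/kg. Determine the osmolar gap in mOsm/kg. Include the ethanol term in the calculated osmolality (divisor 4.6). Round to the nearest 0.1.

6.1 mOsm/kg

Calculated osmolality = 2·Na + glucose + BUN/2.8 + ethanol/4.6
= 2·135 + 5.8 + 12/2.8 + 151/4.6
= 270 + 5.80 + 4.29 + 32.83
= 312.92 mOsm/kg ≈ 312.9 mOsm/kg
Osmolar gap = measured − calculated = 319 − 312.9 = 6.1 mOsm/kg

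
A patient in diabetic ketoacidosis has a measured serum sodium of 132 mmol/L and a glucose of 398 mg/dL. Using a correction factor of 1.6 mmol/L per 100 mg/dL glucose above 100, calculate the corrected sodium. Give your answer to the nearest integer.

Corrected Na = measured Na + 1.6 · (glucose − 100)/100
= 132 + 1.6 · (398 − 100)/100
= 132 + 4.8
= 136.8 mmol/L

137 mmol/L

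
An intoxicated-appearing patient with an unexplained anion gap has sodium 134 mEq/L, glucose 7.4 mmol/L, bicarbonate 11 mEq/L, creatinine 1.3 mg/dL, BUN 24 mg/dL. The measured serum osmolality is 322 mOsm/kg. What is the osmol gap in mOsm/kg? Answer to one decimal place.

38.0 mOsm/kg

Calculated osmolality = 2·Na + glucose + BUN/2.8
= 2·134 + 7.4 + 24/2.8
= 268 + 7.40 + 8.57
= 283.97 mOsm/kg ≈ 284.0 mOsm/kg
Osmolar gap = measured − calculated = 322 − 284.0 = 38.0 mOsm/kg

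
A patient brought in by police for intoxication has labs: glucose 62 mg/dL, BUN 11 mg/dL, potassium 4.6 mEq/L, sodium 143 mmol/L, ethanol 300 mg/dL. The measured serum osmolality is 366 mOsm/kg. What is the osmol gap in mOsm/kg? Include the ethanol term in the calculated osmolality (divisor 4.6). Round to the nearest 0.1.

7.4 mOsm/kg

Calculated osmolality = 2·Na + glucose/18 + BUN/2.8 + ethanol/4.6
= 2·143 + 62/18 + 11/2.8 + 300/4.6
= 286 + 3.44 + 3.93 + 65.22
= 358.59 mOsm/kg ≈ 358.6 mOsm/kg
Osmolar gap = measured − calculated = 366 − 358.6 = 7.4 mOsm/kg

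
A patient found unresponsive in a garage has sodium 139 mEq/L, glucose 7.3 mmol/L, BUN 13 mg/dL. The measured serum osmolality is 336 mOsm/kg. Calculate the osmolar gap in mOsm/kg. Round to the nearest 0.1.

Calculated osmolality = 2·Na + glucose + BUN/2.8
= 2·139 + 7.3 + 13/2.8
= 278 + 7.30 + 4.64
= 289.94 mOsm/kg ≈ 289.9 mOsm/kg
Osmolar gap = measured − calculated = 336 − 289.9 = 46.1 mOsm/kg

46.1 mOsm/kg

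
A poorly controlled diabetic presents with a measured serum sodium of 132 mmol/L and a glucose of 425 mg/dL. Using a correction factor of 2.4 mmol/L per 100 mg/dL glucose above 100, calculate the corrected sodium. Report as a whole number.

Corrected Na = measured Na + 2.4 · (glucose − 100)/100
= 132 + 2.4 · (425 − 100)/100
= 132 + 7.8
= 139.8 mmol/L

140 mmol/L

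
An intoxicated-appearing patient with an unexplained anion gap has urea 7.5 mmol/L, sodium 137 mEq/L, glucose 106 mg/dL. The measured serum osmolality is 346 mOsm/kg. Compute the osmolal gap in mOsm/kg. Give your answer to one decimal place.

Calculated osmolality = 2·Na + glucose/18 + urea
= 2·137 + 106/18 + 7.5
= 274 + 5.89 + 7.50
= 287.39 mOsm/kg ≈ 287.4 mOsm/kg
Osmolar gap = measured − calculated = 346 − 287.4 = 58.6 mOsm/kg

58.6 mOsm/kg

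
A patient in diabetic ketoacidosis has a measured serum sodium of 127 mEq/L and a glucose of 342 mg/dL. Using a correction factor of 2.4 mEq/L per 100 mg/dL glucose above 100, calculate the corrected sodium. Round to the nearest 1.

133 mEq/L

Corrected Na = measured Na + 2.4 · (glucose − 100)/100
= 127 + 2.4 · (342 − 100)/100
= 127 + 5.8
= 132.8 mEq/L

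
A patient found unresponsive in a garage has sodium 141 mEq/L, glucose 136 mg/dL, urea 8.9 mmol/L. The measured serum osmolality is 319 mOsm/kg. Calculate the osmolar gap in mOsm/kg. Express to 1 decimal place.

20.5 mOsm/kg

Calculated osmolality = 2·Na + glucose/18 + urea
= 2·141 + 136/18 + 8.9
= 282 + 7.56 + 8.90
= 298.46 mOsm/kg ≈ 298.5 mOsm/kg
Osmolar gap = measured − calculated = 319 − 298.5 = 20.5 mOsm/kg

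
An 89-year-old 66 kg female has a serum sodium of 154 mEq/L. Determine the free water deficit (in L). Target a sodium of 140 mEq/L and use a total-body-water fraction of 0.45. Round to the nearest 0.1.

3.0 L

TBW = 0.45 · 66 = 29.7 L
Free water deficit = TBW · (Na/140 − 1)
= 29.7 · (154/140 − 1)
= 29.7 · 0.1
= 2.97 L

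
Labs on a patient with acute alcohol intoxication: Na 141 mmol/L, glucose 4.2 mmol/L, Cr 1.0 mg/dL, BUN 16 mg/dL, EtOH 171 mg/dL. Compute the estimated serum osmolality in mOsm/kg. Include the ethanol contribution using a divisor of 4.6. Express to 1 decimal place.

329.1 mOsm/kg

Calculated osmolality = 2·Na + glucose + BUN/2.8 + ethanol/4.6
= 2·141 + 4.2 + 16/2.8 + 171/4.6
= 282 + 4.20 + 5.71 + 37.17
= 329.08 mOsm/kg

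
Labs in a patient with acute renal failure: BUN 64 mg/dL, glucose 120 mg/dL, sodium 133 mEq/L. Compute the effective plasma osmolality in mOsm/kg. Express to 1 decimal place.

272.7 mOsm/kg

Effective osmolality excludes urea (freely permeant across cell membranes):
2·Na + glucose/18
= 2·133 + 120/18
= 266 + 6.67
= 272.67 mOsm/kg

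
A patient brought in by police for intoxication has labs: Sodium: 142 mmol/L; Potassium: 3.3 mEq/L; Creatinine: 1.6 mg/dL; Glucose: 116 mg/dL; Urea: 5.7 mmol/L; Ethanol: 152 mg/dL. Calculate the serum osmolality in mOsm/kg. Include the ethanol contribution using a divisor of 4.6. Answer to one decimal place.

329.2 mOsm/kg

Calculated osmolality = 2·Na + glucose/18 + urea + ethanol/4.6
= 2·142 + 116/18 + 5.7 + 152/4.6
= 284 + 6.44 + 5.70 + 33.04
= 329.18 mOsm/kg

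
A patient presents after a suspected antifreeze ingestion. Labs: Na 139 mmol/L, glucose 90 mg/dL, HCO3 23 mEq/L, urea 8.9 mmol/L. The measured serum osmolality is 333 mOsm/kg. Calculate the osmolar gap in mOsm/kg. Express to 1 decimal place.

Calculated osmolality = 2·Na + glucose/18 + urea
= 2·139 + 90/18 + 8.9
= 278 + 5 + 8.90
= 291.9 mOsm/kg ≈ 291.9 mOsm/kg
Osmolar gap = measured − calculated = 333 − 291.9 = 41.1 mOsm/kg

41.1 mOsm/kg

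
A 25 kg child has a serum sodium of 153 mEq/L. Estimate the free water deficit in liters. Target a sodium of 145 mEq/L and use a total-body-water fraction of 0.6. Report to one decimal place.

0.8 L

TBW = 0.6 · 25 = 15 L
Free water deficit = TBW · (Na/145 − 1)
= 15 · (153/145 − 1)
= 15 · 0.0552
= 0.83 L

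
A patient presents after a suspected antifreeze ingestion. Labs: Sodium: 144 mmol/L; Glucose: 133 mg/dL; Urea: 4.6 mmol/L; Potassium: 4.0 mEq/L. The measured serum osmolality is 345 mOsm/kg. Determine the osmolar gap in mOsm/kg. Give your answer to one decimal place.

Calculated osmolality = 2·Na + glucose/18 + urea
= 2·144 + 133/18 + 4.6
= 288 + 7.39 + 4.60
= 299.99 mOsm/kg ≈ 300.0 mOsm/kg
Osmolar gap = measured − calculated = 345 − 300.0 = 45.0 mOsm/kg

45.0 mOsm/kg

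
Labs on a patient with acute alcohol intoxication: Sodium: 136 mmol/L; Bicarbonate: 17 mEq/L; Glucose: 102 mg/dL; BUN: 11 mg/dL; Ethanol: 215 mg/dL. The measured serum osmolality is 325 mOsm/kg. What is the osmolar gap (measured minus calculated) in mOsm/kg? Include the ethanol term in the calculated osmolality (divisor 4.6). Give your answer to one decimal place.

-3.3 mOsm/kg

Calculated osmolality = 2·Na + glucose/18 + BUN/2.8 + ethanol/4.6
= 2·136 + 102/18 + 11/2.8 + 215/4.6
= 272 + 5.67 + 3.93 + 46.74
= 328.34 mOsm/kg ≈ 328.3 mOsm/kg
Osmolar gap = measured − calculated = 325 − 328.3 = -3.3 mOsm/kg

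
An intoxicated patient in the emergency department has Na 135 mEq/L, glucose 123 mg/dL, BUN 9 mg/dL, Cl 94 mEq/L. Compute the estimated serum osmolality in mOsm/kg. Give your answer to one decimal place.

Calculated osmolality = 2·Na + glucose/18 + BUN/2.8
= 2·135 + 123/18 + 9/2.8
= 270 + 6.83 + 3.21
= 280.04 mOsm/kg

280.0 mOsm/kg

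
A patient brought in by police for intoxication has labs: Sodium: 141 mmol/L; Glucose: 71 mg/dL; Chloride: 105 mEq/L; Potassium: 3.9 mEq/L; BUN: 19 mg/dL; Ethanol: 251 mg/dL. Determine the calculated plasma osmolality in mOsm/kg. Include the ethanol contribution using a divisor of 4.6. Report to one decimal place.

347.3 mOsm/kg

Calculated osmolality = 2·Na + glucose/18 + BUN/2.8 + ethanol/4.6
= 2·141 + 71/18 + 19/2.8 + 251/4.6
= 282 + 3.94 + 6.79 + 54.57
= 347.3 mOsm/kg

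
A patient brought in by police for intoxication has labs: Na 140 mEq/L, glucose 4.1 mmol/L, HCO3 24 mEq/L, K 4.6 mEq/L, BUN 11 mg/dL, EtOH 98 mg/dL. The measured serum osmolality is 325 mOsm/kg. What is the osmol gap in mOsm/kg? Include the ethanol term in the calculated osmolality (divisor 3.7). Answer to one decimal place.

10.5 mOsm/kg

Calculated osmolality = 2·Na + glucose + BUN/2.8 + ethanol/3.7
= 2·140 + 4.1 + 11/2.8 + 98/3.7
= 280 + 4.10 + 3.93 + 26.49
= 314.52 mOsm/kg ≈ 314.5 mOsm/kg
Osmolar gap = measured − calculated = 325 − 314.5 = 10.5 mOsm/kg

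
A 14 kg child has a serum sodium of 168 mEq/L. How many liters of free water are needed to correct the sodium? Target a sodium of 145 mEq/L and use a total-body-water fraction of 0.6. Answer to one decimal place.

TBW = 0.6 · 14 = 8.4 L
Free water deficit = TBW · (Na/145 − 1)
= 8.4 · (168/145 − 1)
= 8.4 · 0.1586
= 1.33 L

1.3 L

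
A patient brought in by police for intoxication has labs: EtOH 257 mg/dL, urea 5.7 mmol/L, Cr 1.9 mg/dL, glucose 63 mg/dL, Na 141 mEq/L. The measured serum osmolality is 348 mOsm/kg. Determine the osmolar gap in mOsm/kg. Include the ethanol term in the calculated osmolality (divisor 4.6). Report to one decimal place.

Calculated osmolality = 2·Na + glucose/18 + urea + ethanol/4.6
= 2·141 + 63/18 + 5.7 + 257/4.6
= 282 + 3.50 + 5.70 + 55.87
= 347.07 mOsm/kg ≈ 347.1 mOsm/kg
Osmolar gap = measured − calculated = 348 − 347.1 = 0.9 mOsm/kg

0.9 mOsm/kg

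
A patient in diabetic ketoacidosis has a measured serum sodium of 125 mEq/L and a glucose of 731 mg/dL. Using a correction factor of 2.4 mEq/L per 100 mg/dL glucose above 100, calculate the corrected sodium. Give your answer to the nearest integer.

Corrected Na = measured Na + 2.4 · (glucose − 100)/100
= 125 + 2.4 · (731 − 100)/100
= 125 + 15.1
= 140.1 mEq/L

140 mEq/L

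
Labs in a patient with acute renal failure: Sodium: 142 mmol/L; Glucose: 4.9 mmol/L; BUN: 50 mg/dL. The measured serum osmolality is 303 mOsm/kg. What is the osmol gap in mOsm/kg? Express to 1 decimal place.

-3.8 mOsm/kg

Calculated osmolality = 2·Na + glucose + BUN/2.8
= 2·142 + 4.9 + 50/2.8
= 284 + 4.90 + 17.86
= 306.76 mOsm/kg ≈ 306.8 mOsm/kg
Osmolar gap = measured − calculated = 303 − 306.8 = -3.8 mOsm/kg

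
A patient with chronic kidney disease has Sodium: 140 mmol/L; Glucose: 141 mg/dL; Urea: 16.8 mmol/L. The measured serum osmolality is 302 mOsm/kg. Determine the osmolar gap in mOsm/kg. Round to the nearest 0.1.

Calculated osmolality = 2·Na + glucose/18 + urea
= 2·140 + 141/18 + 16.8
= 280 + 7.83 + 16.80
= 304.63 mOsm/kg ≈ 304.6 mOsm/kg
Osmolar gap = measured − calculated = 302 − 304.6 = -2.6 mOsm/kg

-2.6 mOsm/kg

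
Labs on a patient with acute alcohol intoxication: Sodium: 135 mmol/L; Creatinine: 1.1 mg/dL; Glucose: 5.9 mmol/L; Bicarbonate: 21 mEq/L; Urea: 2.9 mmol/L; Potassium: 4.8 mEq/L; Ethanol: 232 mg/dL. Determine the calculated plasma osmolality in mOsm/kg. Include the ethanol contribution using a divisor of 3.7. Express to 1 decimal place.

341.5 mOsm/kg

Calculated osmolality = 2·Na + glucose + urea + ethanol/3.7
= 2·135 + 5.9 + 2.9 + 232/3.7
= 270 + 5.90 + 2.90 + 62.70
= 341.5 mOsm/kg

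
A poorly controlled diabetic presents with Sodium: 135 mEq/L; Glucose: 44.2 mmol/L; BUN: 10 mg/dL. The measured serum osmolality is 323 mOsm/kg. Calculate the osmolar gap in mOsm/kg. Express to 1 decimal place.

Calculated osmolality = 2·Na + glucose + BUN/2.8
= 2·135 + 44.2 + 10/2.8
= 270 + 44.20 + 3.57
= 317.77 mOsm/kg ≈ 317.8 mOsm/kg
Osmolar gap = measured − calculated = 323 − 317.8 = 5.2 mOsm/kg

5.2 mOsm/kg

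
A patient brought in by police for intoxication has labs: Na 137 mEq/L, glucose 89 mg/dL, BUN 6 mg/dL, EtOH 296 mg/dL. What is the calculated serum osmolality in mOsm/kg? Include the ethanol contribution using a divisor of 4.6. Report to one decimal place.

Calculated osmolality = 2·Na + glucose/18 + BUN/2.8 + ethanol/4.6
= 2·137 + 89/18 + 6/2.8 + 296/4.6
= 274 + 4.94 + 2.14 + 64.35
= 345.43 mOsm/kg

345.4 mOsm/kg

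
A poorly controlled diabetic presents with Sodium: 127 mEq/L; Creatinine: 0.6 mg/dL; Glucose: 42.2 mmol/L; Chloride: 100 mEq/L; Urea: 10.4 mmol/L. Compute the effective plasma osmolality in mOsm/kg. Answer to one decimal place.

Effective osmolality excludes urea (freely permeant across cell membranes):
2·Na + glucose
= 2·127 + 42.2
= 254 + 42.2
= 296.2 mOsm/kg

296.2 mOsm/kg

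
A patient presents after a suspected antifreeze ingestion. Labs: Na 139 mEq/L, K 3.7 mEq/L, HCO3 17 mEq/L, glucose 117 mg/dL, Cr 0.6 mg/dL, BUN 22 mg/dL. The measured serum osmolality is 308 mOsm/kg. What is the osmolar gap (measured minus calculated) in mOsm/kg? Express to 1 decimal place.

15.6 mOsm/kg

Calculated osmolality = 2·Na + glucose/18 + BUN/2.8
= 2·139 + 117/18 + 22/2.8
= 278 + 6.50 + 7.86
= 292.36 mOsm/kg ≈ 292.4 mOsm/kg
Osmolar gap = measured − calculated = 308 − 292.4 = 15.6 mOsm/kg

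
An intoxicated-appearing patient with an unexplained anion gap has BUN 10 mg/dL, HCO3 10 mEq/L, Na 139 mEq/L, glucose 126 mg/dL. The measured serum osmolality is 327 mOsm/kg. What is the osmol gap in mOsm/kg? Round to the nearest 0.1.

Calculated osmolality = 2·Na + glucose/18 + BUN/2.8
= 2·139 + 126/18 + 10/2.8
= 278 + 7 + 3.57
= 288.57 mOsm/kg ≈ 288.6 mOsm/kg
Osmolar gap = measured − calculated = 327 − 288.6 = 38.4 mOsm/kg

38.4 mOsm/kg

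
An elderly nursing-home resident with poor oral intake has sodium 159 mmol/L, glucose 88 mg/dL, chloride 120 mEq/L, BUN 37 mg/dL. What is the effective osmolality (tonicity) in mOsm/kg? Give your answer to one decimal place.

322.9 mOsm/kg

Effective osmolality excludes urea (freely permeant across cell membranes):
2·Na + glucose/18
= 2·159 + 88/18
= 318 + 4.89
= 322.89 mOsm/kg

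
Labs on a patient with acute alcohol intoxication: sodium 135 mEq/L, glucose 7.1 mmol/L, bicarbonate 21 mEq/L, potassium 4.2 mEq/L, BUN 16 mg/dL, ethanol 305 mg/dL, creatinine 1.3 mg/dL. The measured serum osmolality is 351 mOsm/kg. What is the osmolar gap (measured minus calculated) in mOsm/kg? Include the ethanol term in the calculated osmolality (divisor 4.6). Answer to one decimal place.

Calculated osmolality = 2·Na + glucose + BUN/2.8 + ethanol/4.6
= 2·135 + 7.1 + 16/2.8 + 305/4.6
= 270 + 7.10 + 5.71 + 66.30
= 349.11 mOsm/kg ≈ 349.1 mOsm/kg
Osmolar gap = measured − calculated = 351 − 349.1 = 1.9 mOsm/kg

1.9 mOsm/kg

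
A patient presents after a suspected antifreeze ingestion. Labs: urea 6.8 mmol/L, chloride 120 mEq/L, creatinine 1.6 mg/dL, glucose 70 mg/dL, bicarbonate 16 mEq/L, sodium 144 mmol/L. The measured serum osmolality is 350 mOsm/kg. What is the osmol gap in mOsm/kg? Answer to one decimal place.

51.3 mOsm/kg

Calculated osmolality = 2·Na + glucose/18 + urea
= 2·144 + 70/18 + 6.8
= 288 + 3.89 + 6.80
= 298.69 mOsm/kg ≈ 298.7 mOsm/kg
Osmolar gap = measured − calculated = 350 − 298.7 = 51.3 mOsm/kg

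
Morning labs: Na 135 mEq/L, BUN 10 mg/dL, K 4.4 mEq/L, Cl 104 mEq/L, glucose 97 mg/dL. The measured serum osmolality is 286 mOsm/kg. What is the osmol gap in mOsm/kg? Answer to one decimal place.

Calculated osmolality = 2·Na + glucose/18 + BUN/2.8
= 2·135 + 97/18 + 10/2.8
= 270 + 5.39 + 3.57
= 278.96 mOsm/kg ≈ 279.0 mOsm/kg
Osmolar gap = measured − calculated = 286 − 279.0 = 7.0 mOsm/kg

7.0 mOsm/kg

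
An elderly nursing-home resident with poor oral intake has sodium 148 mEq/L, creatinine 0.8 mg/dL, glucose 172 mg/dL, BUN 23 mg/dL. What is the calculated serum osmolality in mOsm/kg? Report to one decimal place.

Calculated osmolality = 2·Na + glucose/18 + BUN/2.8
= 2·148 + 172/18 + 23/2.8
= 296 + 9.56 + 8.21
= 313.77 mOsm/kg

313.8 mOsm/kg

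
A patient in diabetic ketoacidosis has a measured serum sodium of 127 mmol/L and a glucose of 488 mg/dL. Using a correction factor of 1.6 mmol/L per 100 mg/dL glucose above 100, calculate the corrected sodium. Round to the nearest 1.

Corrected Na = measured Na + 1.6 · (glucose − 100)/100
= 127 + 1.6 · (488 − 100)/100
= 127 + 6.2
= 133.2 mmol/L

133 mmol/L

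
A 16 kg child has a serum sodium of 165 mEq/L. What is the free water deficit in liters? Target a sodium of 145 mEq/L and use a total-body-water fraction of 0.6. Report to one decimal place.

1.3 L

TBW = 0.6 · 16 = 9.6 L
Free water deficit = TBW · (Na/145 − 1)
= 9.6 · (165/145 − 1)
= 9.6 · 0.1379
= 1.32 L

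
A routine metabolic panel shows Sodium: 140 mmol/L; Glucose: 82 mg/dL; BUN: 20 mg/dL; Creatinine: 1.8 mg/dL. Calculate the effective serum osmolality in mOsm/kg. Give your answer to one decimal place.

Effective osmolality excludes urea (freely permeant across cell membranes):
2·Na + glucose/18
= 2·140 + 82/18
= 280 + 4.56
= 284.56 mOsm/kg

284.6 mOsm/kg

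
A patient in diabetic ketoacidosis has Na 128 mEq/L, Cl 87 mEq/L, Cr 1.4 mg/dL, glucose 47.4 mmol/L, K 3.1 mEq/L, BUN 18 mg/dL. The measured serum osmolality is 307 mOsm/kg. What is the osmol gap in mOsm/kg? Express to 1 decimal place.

-2.8 mOsm/kg

Calculated osmolality = 2·Na + glucose + BUN/2.8
= 2·128 + 47.4 + 18/2.8
= 256 + 47.40 + 6.43
= 309.83 mOsm/kg ≈ 309.8 mOsm/kg
Osmolar gap = measured − calculated = 307 − 309.8 = -2.8 mOsm/kg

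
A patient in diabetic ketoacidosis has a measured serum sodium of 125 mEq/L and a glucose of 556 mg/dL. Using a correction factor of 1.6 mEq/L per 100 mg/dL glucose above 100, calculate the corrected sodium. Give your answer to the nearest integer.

132 mEq/L

Corrected Na = measured Na + 1.6 · (glucose − 100)/100
= 125 + 1.6 · (556 − 100)/100
= 125 + 7.3
= 132.3 mEq/L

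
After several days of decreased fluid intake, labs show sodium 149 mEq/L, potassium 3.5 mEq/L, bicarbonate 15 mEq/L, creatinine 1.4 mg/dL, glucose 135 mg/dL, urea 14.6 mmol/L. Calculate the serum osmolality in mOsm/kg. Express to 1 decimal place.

Calculated osmolality = 2·Na + glucose/18 + urea
= 2·149 + 135/18 + 14.6
= 298 + 7.50 + 14.60
= 320.1 mOsm/kg

320.1 mOsm/kg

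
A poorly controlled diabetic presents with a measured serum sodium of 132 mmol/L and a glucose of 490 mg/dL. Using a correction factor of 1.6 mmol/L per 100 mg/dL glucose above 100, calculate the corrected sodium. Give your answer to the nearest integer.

138 mmol/L

Corrected Na = measured Na + 1.6 · (glucose − 100)/100
= 132 + 1.6 · (490 − 100)/100
= 132 + 6.2
= 138.2 mmol/L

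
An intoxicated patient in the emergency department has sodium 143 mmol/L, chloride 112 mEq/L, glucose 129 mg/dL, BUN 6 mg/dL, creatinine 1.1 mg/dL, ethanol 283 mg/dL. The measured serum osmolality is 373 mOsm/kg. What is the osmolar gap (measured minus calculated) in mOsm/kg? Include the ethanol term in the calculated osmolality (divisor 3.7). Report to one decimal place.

Calculated osmolality = 2·Na + glucose/18 + BUN/2.8 + ethanol/3.7
= 2·143 + 129/18 + 6/2.8 + 283/3.7
= 286 + 7.17 + 2.14 + 76.49
= 371.8 mOsm/kg ≈ 371.8 mOsm/kg
Osmolar gap = measured − calculated = 373 − 371.8 = 1.2 mOsm/kg

1.2 mOsm/kg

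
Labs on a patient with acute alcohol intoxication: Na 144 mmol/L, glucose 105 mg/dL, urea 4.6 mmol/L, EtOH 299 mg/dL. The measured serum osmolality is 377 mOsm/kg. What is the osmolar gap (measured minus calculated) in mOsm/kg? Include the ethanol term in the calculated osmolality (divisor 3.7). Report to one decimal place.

Calculated osmolality = 2·Na + glucose/18 + urea + ethanol/3.7
= 2·144 + 105/18 + 4.6 + 299/3.7
= 288 + 5.83 + 4.60 + 80.81
= 379.24 mOsm/kg ≈ 379.2 mOsm/kg
Osmolar gap = measured − calculated = 377 − 379.2 = -2.2 mOsm/kg

-2.2 mOsm/kg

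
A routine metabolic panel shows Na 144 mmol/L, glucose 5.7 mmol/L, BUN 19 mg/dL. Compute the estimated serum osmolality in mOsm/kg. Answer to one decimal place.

Calculated osmolality = 2·Na + glucose + BUN/2.8
= 2·144 + 5.7 + 19/2.8
= 288 + 5.70 + 6.79
= 300.49 mOsm/kg

300.5 mOsm/kg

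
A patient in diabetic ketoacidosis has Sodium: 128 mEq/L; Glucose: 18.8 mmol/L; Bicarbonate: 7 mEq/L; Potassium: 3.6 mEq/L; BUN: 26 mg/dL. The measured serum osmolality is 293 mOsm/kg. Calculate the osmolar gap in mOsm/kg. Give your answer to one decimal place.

8.9 mOsm/kg

Calculated osmolality = 2·Na + glucose + BUN/2.8
= 2·128 + 18.8 + 26/2.8
= 256 + 18.80 + 9.29
= 284.09 mOsm/kg ≈ 284.1 mOsm/kg
Osmolar gap = measured − calculated = 293 − 284.1 = 8.9 mOsm/kg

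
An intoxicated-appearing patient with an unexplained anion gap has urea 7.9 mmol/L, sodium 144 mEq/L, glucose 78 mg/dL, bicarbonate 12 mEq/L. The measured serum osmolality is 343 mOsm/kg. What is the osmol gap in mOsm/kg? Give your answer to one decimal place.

Calculated osmolality = 2·Na + glucose/18 + urea
= 2·144 + 78/18 + 7.9
= 288 + 4.33 + 7.90
= 300.23 mOsm/kg ≈ 300.2 mOsm/kg
Osmolar gap = measured − calculated = 343 − 300.2 = 42.8 mOsm/kg

42.8 mOsm/kg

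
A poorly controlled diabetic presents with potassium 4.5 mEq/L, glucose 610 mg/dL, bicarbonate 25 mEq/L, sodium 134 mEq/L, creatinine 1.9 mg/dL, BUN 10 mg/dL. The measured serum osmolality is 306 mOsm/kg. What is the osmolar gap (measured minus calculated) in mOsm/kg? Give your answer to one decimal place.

Calculated osmolality = 2·Na + glucose/18 + BUN/2.8
= 2·134 + 610/18 + 10/2.8
= 268 + 33.89 + 3.57
= 305.46 mOsm/kg ≈ 305.5 mOsm/kg
Osmolar gap = measured − calculated = 306 − 305.5 = 0.5 mOsm/kg

0.5 mOsm/kg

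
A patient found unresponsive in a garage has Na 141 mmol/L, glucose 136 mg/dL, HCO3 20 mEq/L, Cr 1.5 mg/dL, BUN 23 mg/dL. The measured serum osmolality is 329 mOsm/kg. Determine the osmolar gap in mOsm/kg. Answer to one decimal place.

31.2 mOsm/kg

Calculated osmolality = 2·Na + glucose/18 + BUN/2.8
= 2·141 + 136/18 + 23/2.8
= 282 + 7.56 + 8.21
= 297.77 mOsm/kg ≈ 297.8 mOsm/kg
Osmolar gap = measured − calculated = 329 − 297.8 = 31.2 mOsm/kg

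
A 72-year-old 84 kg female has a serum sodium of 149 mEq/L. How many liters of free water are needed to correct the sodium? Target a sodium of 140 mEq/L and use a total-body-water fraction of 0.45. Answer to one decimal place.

2.4 L

TBW = 0.45 · 84 = 37.8 L
Free water deficit = TBW · (Na/140 − 1)
= 37.8 · (149/140 − 1)
= 37.8 · 0.0643
= 2.43 L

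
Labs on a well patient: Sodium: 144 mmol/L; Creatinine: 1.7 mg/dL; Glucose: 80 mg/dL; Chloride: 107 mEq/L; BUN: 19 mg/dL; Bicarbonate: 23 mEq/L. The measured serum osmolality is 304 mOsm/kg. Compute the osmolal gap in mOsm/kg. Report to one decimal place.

4.8 mOsm/kg

Calculated osmolality = 2·Na + glucose/18 + BUN/2.8
= 2·144 + 80/18 + 19/2.8
= 288 + 4.44 + 6.79
= 299.23 mOsm/kg ≈ 299.2 mOsm/kg
Osmolar gap = measured − calculated = 304 − 299.2 = 4.8 mOsm/kg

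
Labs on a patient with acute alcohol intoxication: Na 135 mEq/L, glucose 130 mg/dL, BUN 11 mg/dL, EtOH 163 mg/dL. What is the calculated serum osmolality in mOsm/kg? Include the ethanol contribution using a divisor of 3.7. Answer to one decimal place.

Calculated osmolality = 2·Na + glucose/18 + BUN/2.8 + ethanol/3.7
= 2·135 + 130/18 + 11/2.8 + 163/3.7
= 270 + 7.22 + 3.93 + 44.05
= 325.2 mOsm/kg

325.2 mOsm/kg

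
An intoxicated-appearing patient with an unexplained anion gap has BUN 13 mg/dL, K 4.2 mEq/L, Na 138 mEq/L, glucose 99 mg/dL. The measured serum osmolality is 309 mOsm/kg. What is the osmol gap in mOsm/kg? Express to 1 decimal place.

Calculated osmolality = 2·Na + glucose/18 + BUN/2.8
= 2·138 + 99/18 + 13/2.8
= 276 + 5.50 + 4.64
= 286.14 mOsm/kg ≈ 286.1 mOsm/kg
Osmolar gap = measured − calculated = 309 − 286.1 = 22.9 mOsm/kg

22.9 mOsm/kg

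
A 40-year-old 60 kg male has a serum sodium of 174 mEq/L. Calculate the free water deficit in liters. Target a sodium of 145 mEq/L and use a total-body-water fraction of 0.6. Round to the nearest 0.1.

7.2 L

TBW = 0.6 · 60 = 36 L
Free water deficit = TBW · (Na/145 − 1)
= 36 · (174/145 − 1)
= 36 · 0.2
= 7.2 L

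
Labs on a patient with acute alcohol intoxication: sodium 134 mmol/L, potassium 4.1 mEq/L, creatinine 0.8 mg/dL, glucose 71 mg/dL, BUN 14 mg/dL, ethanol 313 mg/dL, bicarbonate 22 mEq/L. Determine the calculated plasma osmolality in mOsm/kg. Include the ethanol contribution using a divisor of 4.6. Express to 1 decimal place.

345.0 mOsm/kg

Calculated osmolality = 2·Na + glucose/18 + BUN/2.8 + ethanol/4.6
= 2·134 + 71/18 + 14/2.8 + 313/4.6
= 268 + 3.94 + 5 + 68.04
= 344.98 mOsm/kg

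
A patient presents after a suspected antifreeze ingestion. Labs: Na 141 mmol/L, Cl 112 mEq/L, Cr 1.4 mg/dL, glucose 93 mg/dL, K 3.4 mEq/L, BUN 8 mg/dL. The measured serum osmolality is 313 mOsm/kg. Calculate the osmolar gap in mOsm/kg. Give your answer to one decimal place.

Calculated osmolality = 2·Na + glucose/18 + BUN/2.8
= 2·141 + 93/18 + 8/2.8
= 282 + 5.17 + 2.86
= 290.03 mOsm/kg ≈ 290.0 mOsm/kg
Osmolar gap = measured − calculated = 313 − 290.0 = 23.0 mOsm/kg

23.0 mOsm/kg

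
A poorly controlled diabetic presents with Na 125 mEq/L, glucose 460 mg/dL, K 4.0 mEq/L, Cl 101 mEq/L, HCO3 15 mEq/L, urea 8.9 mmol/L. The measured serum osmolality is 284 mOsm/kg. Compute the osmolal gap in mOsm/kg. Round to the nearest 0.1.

-0.5 mOsm/kg

Calculated osmolality = 2·Na + glucose/18 + urea
= 2·125 + 460/18 + 8.9
= 250 + 25.56 + 8.90
= 284.46 mOsm/kg ≈ 284.5 mOsm/kg
Osmolar gap = measured − calculated = 284 − 284.5 = -0.5 mOsm/kg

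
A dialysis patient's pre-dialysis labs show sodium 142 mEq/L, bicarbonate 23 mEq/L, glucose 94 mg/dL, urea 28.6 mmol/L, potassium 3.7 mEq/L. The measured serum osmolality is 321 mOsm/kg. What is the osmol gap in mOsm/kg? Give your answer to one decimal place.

Calculated osmolality = 2·Na + glucose/18 + urea
= 2·142 + 94/18 + 28.6
= 284 + 5.22 + 28.60
= 317.82 mOsm/kg ≈ 317.8 mOsm/kg
Osmolar gap = measured − calculated = 321 − 317.8 = 3.2 mOsm/kg

3.2 mOsm/kg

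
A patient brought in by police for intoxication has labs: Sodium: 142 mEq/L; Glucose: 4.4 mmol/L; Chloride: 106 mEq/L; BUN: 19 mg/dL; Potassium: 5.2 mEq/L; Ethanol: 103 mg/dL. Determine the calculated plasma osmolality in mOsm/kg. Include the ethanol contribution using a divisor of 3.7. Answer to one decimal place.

Calculated osmolality = 2·Na + glucose + BUN/2.8 + ethanol/3.7
= 2·142 + 4.4 + 19/2.8 + 103/3.7
= 284 + 4.40 + 6.79 + 27.84
= 323.03 mOsm/kg

323.0 mOsm/kg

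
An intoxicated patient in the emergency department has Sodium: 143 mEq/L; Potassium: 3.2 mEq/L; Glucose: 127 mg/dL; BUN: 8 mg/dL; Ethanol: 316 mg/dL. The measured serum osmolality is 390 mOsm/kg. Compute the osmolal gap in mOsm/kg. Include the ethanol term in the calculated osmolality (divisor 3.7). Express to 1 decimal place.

8.7 mOsm/kg

Calculated osmolality = 2·Na + glucose/18 + BUN/2.8 + ethanol/3.7
= 2·143 + 127/18 + 8/2.8 + 316/3.7
= 286 + 7.06 + 2.86 + 85.41
= 381.33 mOsm/kg ≈ 381.3 mOsm/kg
Osmolar gap = measured − calculated = 390 − 381.3 = 8.7 mOsm/kg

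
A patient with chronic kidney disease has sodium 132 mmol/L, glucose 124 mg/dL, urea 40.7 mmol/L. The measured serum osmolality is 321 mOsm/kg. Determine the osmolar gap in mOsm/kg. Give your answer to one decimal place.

Calculated osmolality = 2·Na + glucose/18 + urea
= 2·132 + 124/18 + 40.7
= 264 + 6.89 + 40.70
= 311.59 mOsm/kg ≈ 311.6 mOsm/kg
Osmolar gap = measured − calculated = 321 − 311.6 = 9.4 mOsm/kg

9.4 mOsm/kg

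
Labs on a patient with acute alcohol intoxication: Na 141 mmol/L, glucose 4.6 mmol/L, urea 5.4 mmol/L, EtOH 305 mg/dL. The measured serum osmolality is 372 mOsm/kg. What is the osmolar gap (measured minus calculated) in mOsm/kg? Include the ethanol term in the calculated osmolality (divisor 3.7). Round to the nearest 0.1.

Calculated osmolality = 2·Na + glucose + urea + ethanol/3.7
= 2·141 + 4.6 + 5.4 + 305/3.7
= 282 + 4.60 + 5.40 + 82.43
= 374.43 mOsm/kg ≈ 374.4 mOsm/kg
Osmolar gap = measured − calculated = 372 − 374.4 = -2.4 mOsm/kg

-2.4 mOsm/kg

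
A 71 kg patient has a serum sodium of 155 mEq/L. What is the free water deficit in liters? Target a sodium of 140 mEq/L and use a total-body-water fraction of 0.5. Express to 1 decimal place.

3.8 L

TBW = 0.5 · 71 = 35.5 L
Free water deficit = TBW · (Na/140 − 1)
= 35.5 · (155/140 − 1)
= 35.5 · 0.1071
= 3.8 L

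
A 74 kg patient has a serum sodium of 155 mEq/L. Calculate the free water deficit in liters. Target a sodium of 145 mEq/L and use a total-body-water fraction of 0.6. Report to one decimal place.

3.1 L

TBW = 0.6 · 74 = 44.4 L
Free water deficit = TBW · (Na/145 − 1)
= 44.4 · (155/145 − 1)
= 44.4 · 0.069
= 3.06 L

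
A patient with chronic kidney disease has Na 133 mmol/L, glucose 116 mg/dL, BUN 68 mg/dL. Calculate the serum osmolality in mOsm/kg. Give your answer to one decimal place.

Calculated osmolality = 2·Na + glucose/18 + BUN/2.8
= 2·133 + 116/18 + 68/2.8
= 266 + 6.44 + 24.29
= 296.73 mOsm/kg

296.7 mOsm/kg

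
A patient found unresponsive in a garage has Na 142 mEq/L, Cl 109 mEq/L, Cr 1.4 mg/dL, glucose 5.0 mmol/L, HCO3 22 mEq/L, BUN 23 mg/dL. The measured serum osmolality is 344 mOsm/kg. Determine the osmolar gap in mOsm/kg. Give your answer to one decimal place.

Calculated osmolality = 2·Na + glucose + BUN/2.8
= 2·142 + 5 + 23/2.8
= 284 + 5 + 8.21
= 297.21 mOsm/kg ≈ 297.2 mOsm/kg
Osmolar gap = measured − calculated = 344 − 297.2 = 46.8 mOsm/kg

46.8 mOsm/kg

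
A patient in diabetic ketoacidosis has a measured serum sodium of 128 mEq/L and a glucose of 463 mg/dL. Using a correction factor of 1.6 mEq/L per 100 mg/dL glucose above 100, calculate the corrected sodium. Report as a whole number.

Corrected Na = measured Na + 1.6 · (glucose − 100)/100
= 128 + 1.6 · (463 − 100)/100
= 128 + 5.8
= 133.8 mEq/L

134 mEq/L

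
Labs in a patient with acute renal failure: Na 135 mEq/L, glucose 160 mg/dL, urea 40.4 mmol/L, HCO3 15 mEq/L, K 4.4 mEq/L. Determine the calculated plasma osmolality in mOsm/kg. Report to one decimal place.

319.3 mOsm/kg

Calculated osmolality = 2·Na + glucose/18 + urea
= 2·135 + 160/18 + 40.4
= 270 + 8.89 + 40.40
= 319.29 mOsm/kg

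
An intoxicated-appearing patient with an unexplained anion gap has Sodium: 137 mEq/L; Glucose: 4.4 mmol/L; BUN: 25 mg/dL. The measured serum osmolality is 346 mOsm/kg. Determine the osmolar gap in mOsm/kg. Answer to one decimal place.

58.7 mOsm/kg

Calculated osmolality = 2·Na + glucose + BUN/2.8
= 2·137 + 4.4 + 25/2.8
= 274 + 4.40 + 8.93
= 287.33 mOsm/kg ≈ 287.3 mOsm/kg
Osmolar gap = measured − calculated = 346 − 287.3 = 58.7 mOsm/kg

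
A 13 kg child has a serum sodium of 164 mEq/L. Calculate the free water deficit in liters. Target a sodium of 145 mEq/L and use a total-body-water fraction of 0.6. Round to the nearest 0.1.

TBW = 0.6 · 13 = 7.8 L
Free water deficit = TBW · (Na/145 − 1)
= 7.8 · (164/145 − 1)
= 7.8 · 0.131
= 1.02 L

1.0 L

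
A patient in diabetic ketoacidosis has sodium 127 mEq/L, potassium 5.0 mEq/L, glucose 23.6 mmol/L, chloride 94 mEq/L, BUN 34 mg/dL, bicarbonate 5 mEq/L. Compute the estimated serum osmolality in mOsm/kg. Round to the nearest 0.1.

289.7 mOsm/kg

Calculated osmolality = 2·Na + glucose + BUN/2.8
= 2·127 + 23.6 + 34/2.8
= 254 + 23.60 + 12.14
= 289.74 mOsm/kg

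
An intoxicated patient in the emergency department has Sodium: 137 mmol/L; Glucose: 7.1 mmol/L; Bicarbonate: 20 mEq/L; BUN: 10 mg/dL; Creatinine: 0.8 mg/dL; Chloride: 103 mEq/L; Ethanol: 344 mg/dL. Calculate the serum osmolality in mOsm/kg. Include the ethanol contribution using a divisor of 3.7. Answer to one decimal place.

Calculated osmolality = 2·Na + glucose + BUN/2.8 + ethanol/3.7
= 2·137 + 7.1 + 10/2.8 + 344/3.7
= 274 + 7.10 + 3.57 + 92.97
= 377.64 mOsm/kg

377.6 mOsm/kg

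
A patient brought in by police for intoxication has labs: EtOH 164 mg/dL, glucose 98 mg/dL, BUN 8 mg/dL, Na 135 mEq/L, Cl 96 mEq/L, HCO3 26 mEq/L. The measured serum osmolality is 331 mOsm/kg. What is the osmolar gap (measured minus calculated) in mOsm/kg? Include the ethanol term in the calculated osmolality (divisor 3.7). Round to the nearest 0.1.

Calculated osmolality = 2·Na + glucose/18 + BUN/2.8 + ethanol/3.7
= 2·135 + 98/18 + 8/2.8 + 164/3.7
= 270 + 5.44 + 2.86 + 44.32
= 322.62 mOsm/kg ≈ 322.6 mOsm/kg
Osmolar gap = measured − calculated = 331 − 322.6 = 8.4 mOsm/kg

8.4 mOsm/kg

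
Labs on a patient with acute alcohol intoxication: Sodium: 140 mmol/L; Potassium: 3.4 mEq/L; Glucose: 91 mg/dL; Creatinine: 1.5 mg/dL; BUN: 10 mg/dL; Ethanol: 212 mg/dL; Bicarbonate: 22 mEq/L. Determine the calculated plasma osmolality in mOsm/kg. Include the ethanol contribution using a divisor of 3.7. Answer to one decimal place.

345.9 mOsm/kg

Calculated osmolality = 2·Na + glucose/18 + BUN/2.8 + ethanol/3.7
= 2·140 + 91/18 + 10/2.8 + 212/3.7
= 280 + 5.06 + 3.57 + 57.30
= 345.93 mOsm/kg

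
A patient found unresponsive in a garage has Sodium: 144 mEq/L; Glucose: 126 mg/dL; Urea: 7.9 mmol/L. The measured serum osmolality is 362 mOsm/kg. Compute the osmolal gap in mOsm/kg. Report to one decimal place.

Calculated osmolality = 2·Na + glucose/18 + urea
= 2·144 + 126/18 + 7.9
= 288 + 7 + 7.90
= 302.9 mOsm/kg ≈ 302.9 mOsm/kg
Osmolar gap = measured − calculated = 362 − 302.9 = 59.1 mOsm/kg

59.1 mOsm/kg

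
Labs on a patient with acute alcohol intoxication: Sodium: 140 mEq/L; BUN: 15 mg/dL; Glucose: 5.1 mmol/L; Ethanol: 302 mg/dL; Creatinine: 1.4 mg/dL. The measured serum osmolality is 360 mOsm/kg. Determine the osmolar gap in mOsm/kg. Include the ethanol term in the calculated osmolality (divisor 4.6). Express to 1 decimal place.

3.9 mOsm/kg

Calculated osmolality = 2·Na + glucose + BUN/2.8 + ethanol/4.6
= 2·140 + 5.1 + 15/2.8 + 302/4.6
= 280 + 5.10 + 5.36 + 65.65
= 356.11 mOsm/kg ≈ 356.1 mOsm/kg
Osmolar gap = measured − calculated = 360 − 356.1 = 3.9 mOsm/kg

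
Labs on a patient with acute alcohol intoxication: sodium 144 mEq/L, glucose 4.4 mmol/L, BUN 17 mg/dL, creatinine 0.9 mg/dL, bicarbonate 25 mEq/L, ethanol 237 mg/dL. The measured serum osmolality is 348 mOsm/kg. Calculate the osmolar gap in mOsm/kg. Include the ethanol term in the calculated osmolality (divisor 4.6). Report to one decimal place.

-2.0 mOsm/kg

Calculated osmolality = 2·Na + glucose + BUN/2.8 + ethanol/4.6
= 2·144 + 4.4 + 17/2.8 + 237/4.6
= 288 + 4.40 + 6.07 + 51.52
= 349.99 mOsm/kg ≈ 350.0 mOsm/kg
Osmolar gap = measured − calculated = 348 − 350.0 = -2.0 mOsm/kg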